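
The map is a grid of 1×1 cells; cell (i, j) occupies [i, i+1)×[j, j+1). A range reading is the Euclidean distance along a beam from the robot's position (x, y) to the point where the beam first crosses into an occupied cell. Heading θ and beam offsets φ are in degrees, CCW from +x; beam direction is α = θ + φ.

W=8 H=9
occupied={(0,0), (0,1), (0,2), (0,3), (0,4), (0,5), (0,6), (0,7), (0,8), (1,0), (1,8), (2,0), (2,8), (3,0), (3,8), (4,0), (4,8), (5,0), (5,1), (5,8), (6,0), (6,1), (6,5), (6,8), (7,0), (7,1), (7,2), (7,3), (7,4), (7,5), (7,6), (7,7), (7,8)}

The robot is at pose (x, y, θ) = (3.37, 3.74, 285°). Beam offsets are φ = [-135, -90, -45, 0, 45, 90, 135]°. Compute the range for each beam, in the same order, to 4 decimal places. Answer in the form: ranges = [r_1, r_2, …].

ranges = [2.7366, 2.4536, 3.1639, 2.8367, 3.4800, 3.7581, 4.9190]

beam 1: φ=-135°, α=150°
  cosα=-0.8660 sinα=0.5000 | (3,3) | tMaxX 0.4272 tMaxY 0.5200 | tΔX 1.1547 tΔY 2.0000
    t=0.4272 [x] (2,3)
    t=0.5200 [y] (2,4)
    t=1.5819 [x] (1,4)
    t=2.5200 [y] (1,5)
    t=2.7366 [x] (0,5) — stop
  → r_1 = 2.7366
beam 2: φ=-90°, α=195°
  cosα=-0.9659 sinα=-0.2588 | (3,3) | tMaxX 0.3831 tMaxY 2.8591 | tΔX 1.0353 tΔY 3.8637
    t=0.3831 [x] (2,3)
    t=1.4183 [x] (1,3)
    t=2.4536 [x] (0,3) — stop
  → r_2 = 2.4536
beam 3: φ=-45°, α=240°
  cosα=-0.5000 sinα=-0.8660 | (3,3) | tMaxX 0.7400 tMaxY 0.8545 | tΔX 2.0000 tΔY 1.1547
    t=0.7400 [x] (2,3)
    t=0.8545 [y] (2,2)
    t=2.0092 [y] (2,1)
    t=2.7400 [x] (1,1)
    t=3.1639 [y] (1,0) — stop
  → r_3 = 3.1639
beam 4: φ=0°, α=285°
  cosα=0.2588 sinα=-0.9659 | (3,3) | tMaxX 2.4341 tMaxY 0.7661 | tΔX 3.8637 tΔY 1.0353
    t=0.7661 [y] (3,2)
    t=1.8014 [y] (3,1)
    t=2.4341 [x] (4,1)
    t=2.8367 [y] (4,0) — stop
  → r_4 = 2.8367
beam 5: φ=45°, α=330°
  cosα=0.8660 sinα=-0.5000 | (3,3) | tMaxX 0.7275 tMaxY 1.4800 | tΔX 1.1547 tΔY 2.0000
    t=0.7275 [x] (4,3)
    t=1.4800 [y] (4,2)
    t=1.8822 [x] (5,2)
    t=3.0369 [x] (6,2)
    t=3.4800 [y] (6,1) — stop
  → r_5 = 3.4800
beam 6: φ=90°, α=15°
  cosα=0.9659 sinα=0.2588 | (3,3) | tMaxX 0.6522 tMaxY 1.0046 | tΔX 1.0353 tΔY 3.8637
    t=0.6522 [x] (4,3)
    t=1.0046 [y] (4,4)
    t=1.6875 [x] (5,4)
    t=2.7228 [x] (6,4)
    t=3.7581 [x] (7,4) — stop
  → r_6 = 3.7581
beam 7: φ=135°, α=60°
  cosα=0.5000 sinα=0.8660 | (3,3) | tMaxX 1.2600 tMaxY 0.3002 | tΔX 2.0000 tΔY 1.1547
    t=0.3002 [y] (3,4)
    t=1.2600 [x] (4,4)
    t=1.4549 [y] (4,5)
    t=2.6096 [y] (4,6)
    t=3.2600 [x] (5,6)
    t=3.7643 [y] (5,7)
    t=4.9190 [y] (5,8) — stop
  → r_7 = 4.9190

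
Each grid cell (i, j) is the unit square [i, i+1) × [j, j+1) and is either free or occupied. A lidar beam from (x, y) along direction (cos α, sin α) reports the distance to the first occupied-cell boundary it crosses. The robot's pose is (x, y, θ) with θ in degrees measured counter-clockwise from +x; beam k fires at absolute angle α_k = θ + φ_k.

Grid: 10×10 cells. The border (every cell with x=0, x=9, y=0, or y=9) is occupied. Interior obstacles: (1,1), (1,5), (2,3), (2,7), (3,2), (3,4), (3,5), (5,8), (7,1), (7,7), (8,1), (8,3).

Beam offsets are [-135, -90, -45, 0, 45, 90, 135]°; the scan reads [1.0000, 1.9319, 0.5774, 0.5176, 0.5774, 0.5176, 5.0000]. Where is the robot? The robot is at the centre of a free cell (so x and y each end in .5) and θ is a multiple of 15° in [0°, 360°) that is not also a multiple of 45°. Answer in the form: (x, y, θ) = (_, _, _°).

(x, y, θ) = (6.5, 8.5, 105°)

Candidates: 52 free-cell centres × 16 headings = 832 poses. Raycast each; keep the one whose scan matches to 4 dp.
  (8.5, 7.5, 255°): beam 1 = 1.7321 ≠ 1.0000 ✗
  (4.5, 3.5, 345°): beam 2 = 2.5882 ≠ 1.9319 ✗
  (7.5, 6.5, 30°): beam 1 = 5.6940 ≠ 1.0000 ✗
  (3.5, 6.5, 285°): beam 5 = 5.1962 ≠ 0.5774 ✗
  (8.5, 2.5, 195°): beam 1 = 0.5774 ≠ 1.0000 ✗
  …
  (6.5, 8.5, 105°): r_1=1.0000, r_2=1.9319, r_3=0.5774, r_4=0.5176, r_5=0.5774, r_6=0.5176, r_7=5.0000 — all match ✓
Only this pose fits every beam.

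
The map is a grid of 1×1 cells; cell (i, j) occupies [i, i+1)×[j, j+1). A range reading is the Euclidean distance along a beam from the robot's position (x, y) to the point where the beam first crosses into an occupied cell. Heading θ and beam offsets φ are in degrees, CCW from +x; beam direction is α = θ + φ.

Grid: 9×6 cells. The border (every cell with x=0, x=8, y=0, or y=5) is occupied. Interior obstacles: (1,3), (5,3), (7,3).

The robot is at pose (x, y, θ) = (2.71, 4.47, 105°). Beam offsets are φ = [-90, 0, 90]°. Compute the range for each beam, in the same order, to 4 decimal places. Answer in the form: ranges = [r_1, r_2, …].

ranges = [2.0478, 0.5487, 1.7703]

beam 1: φ=-90°, α=15°
  direction (0.9659, 0.2588); cell (2,4); t to first gridline: x 0.3002, y 2.0478 (then +1.0353 / +3.8637)
    (3,4) via x @ 0.3002
    (4,4) via x @ 1.3355
    (4,5) via y @ 2.0478  # hit
  → r_1 = 2.0478
beam 2: φ=0°, α=105°
  direction (-0.2588, 0.9659); cell (2,4); t to first gridline: x 2.7432, y 0.5487 (then +3.8637 / +1.0353)
    (2,5) via y @ 0.5487  # hit
  → r_2 = 0.5487
beam 3: φ=90°, α=195°
  direction (-0.9659, -0.2588); cell (2,4); t to first gridline: x 0.7350, y 1.8159 (then +1.0353 / +3.8637)
    (1,4) via x @ 0.7350
    (0,4) via x @ 1.7703  # hit
  → r_3 = 1.7703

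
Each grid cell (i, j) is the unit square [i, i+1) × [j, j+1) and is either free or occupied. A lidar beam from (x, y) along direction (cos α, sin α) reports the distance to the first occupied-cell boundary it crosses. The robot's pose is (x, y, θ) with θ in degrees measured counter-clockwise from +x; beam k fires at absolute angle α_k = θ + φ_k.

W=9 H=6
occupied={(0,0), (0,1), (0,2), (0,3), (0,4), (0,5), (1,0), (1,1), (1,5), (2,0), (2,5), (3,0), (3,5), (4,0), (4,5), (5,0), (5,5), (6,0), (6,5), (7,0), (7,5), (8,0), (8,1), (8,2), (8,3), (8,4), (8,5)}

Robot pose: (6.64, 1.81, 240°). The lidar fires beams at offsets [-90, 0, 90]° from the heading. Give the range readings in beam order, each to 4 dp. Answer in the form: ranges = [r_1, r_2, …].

beam 1: φ=-90°, α=150°
  direction (-0.8660, 0.5000); cell (6,1); t to first gridline: x 0.7390, y 0.3800 (then +1.1547 / +2.0000)
    (6,2) via y @ 0.3800
    (5,2) via x @ 0.7390
    (4,2) via x @ 1.8937
    (4,3) via y @ 2.3800
    (3,3) via x @ 3.0484
    (2,3) via x @ 4.2031
    (2,4) via y @ 4.3800
    (1,4) via x @ 5.3578
    (1,5) via y @ 6.3800  # hit
  → r_1 = 6.3800
beam 2: φ=0°, α=240°
  direction (-0.5000, -0.8660); cell (6,1); t to first gridline: x 1.2800, y 0.9353 (then +2.0000 / +1.1547)
    (6,0) via y @ 0.9353  # hit
  → r_2 = 0.9353
beam 3: φ=90°, α=330°
  direction (0.8660, -0.5000); cell (6,1); t to first gridline: x 0.4157, y 1.6200 (then +1.1547 / +2.0000)
    (7,1) via x @ 0.4157
    (8,1) via x @ 1.5704  # hit
  → r_3 = 1.5704

ranges = [6.3800, 0.9353, 1.5704]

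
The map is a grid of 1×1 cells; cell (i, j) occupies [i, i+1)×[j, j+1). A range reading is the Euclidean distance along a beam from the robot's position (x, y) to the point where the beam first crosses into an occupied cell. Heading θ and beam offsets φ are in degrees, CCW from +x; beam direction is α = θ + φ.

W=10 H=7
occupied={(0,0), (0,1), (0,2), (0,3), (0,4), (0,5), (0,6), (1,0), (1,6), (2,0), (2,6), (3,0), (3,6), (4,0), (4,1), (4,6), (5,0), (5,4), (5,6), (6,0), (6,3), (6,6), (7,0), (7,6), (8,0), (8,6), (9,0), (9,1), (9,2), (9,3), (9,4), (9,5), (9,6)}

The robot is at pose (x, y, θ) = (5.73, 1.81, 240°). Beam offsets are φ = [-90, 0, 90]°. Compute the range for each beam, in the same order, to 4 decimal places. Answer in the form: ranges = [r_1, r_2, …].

beam 1: φ=-90°, α=150°
  direction (-0.8660, 0.5000); cell (5,1); t to first gridline: x 0.8429, y 0.3800 (then +1.1547 / +2.0000)
    (5,2) via y @ 0.3800
    (4,2) via x @ 0.8429
    (3,2) via x @ 1.9976
    (3,3) via y @ 2.3800
    (2,3) via x @ 3.1523
    (1,3) via x @ 4.3070
    (1,4) via y @ 4.3800
    (0,4) via x @ 5.4617  # hit
  → r_1 = 5.4617
beam 2: φ=0°, α=240°
  direction (-0.5000, -0.8660); cell (5,1); t to first gridline: x 1.4600, y 0.9353 (then +2.0000 / +1.1547)
    (5,0) via y @ 0.9353  # hit
  → r_2 = 0.9353
beam 3: φ=90°, α=330°
  direction (0.8660, -0.5000); cell (5,1); t to first gridline: x 0.3118, y 1.6200 (then +1.1547 / +2.0000)
    (6,1) via x @ 0.3118
    (7,1) via x @ 1.4665
    (7,0) via y @ 1.6200  # hit
  → r_3 = 1.6200

ranges = [5.4617, 0.9353, 1.6200]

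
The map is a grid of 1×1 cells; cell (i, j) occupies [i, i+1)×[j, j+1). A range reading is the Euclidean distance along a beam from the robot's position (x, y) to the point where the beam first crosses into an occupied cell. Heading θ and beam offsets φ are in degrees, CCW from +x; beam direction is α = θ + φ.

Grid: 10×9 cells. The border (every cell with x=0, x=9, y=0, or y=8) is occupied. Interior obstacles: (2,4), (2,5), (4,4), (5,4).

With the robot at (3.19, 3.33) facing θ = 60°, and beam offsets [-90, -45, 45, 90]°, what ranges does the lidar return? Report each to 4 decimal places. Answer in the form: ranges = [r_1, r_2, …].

ranges = [4.6600, 2.5887, 0.7341, 1.3400]

beam 1: φ=-90°, α=330°
  cosα=0.8660 sinα=-0.5000 | (3,3) | tMaxX 0.9353 tMaxY 0.6600 | tΔX 1.1547 tΔY 2.0000
    t=0.6600 [y] (3,2)
    t=0.9353 [x] (4,2)
    t=2.0900 [x] (5,2)
    t=2.6600 [y] (5,1)
    t=3.2447 [x] (6,1)
    t=4.3994 [x] (7,1)
    t=4.6600 [y] (7,0) — stop
  → r_1 = 4.6600
beam 2: φ=-45°, α=15°
  cosα=0.9659 sinα=0.2588 | (3,3) | tMaxX 0.8386 tMaxY 2.5887 | tΔX 1.0353 tΔY 3.8637
    t=0.8386 [x] (4,3)
    t=1.8738 [x] (5,3)
    t=2.5887 [y] (5,4) — stop
  → r_2 = 2.5887
beam 3: φ=45°, α=105°
  cosα=-0.2588 sinα=0.9659 | (3,3) | tMaxX 0.7341 tMaxY 0.6936 | tΔX 3.8637 tΔY 1.0353
    t=0.6936 [y] (3,4)
    t=0.7341 [x] (2,4) — stop
  → r_3 = 0.7341
beam 4: φ=90°, α=150°
  cosα=-0.8660 sinα=0.5000 | (3,3) | tMaxX 0.2194 tMaxY 1.3400 | tΔX 1.1547 tΔY 2.0000
    t=0.2194 [x] (2,3)
    t=1.3400 [y] (2,4) — stop
  → r_4 = 1.3400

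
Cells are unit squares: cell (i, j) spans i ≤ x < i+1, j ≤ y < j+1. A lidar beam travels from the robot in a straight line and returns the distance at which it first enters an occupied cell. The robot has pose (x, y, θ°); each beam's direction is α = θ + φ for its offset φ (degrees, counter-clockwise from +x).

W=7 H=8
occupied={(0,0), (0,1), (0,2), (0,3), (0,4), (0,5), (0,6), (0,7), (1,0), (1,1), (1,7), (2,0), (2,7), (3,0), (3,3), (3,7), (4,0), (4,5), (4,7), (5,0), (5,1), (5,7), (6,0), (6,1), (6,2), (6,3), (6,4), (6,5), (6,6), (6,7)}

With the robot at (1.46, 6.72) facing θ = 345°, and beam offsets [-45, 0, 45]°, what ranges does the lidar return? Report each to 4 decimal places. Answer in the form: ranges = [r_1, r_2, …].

ranges = [3.1408, 2.7819, 0.5600]

beam 1: φ=-45°, α=300°
  direction (0.5000, -0.8660); cell (1,6); t to first gridline: x 1.0800, y 0.8314 (then +2.0000 / +1.1547)
    (1,5) via y @ 0.8314
    (2,5) via x @ 1.0800
    (2,4) via y @ 1.9861
    (3,4) via x @ 3.0800
    (3,3) via y @ 3.1408  # hit
  → r_1 = 3.1408
beam 2: φ=0°, α=345°
  direction (0.9659, -0.2588); cell (1,6); t to first gridline: x 0.5590, y 2.7819 (then +1.0353 / +3.8637)
    (2,6) via x @ 0.5590
    (3,6) via x @ 1.5943
    (4,6) via x @ 2.6296
    (4,5) via y @ 2.7819  # hit
  → r_2 = 2.7819
beam 3: φ=45°, α=30°
  direction (0.8660, 0.5000); cell (1,6); t to first gridline: x 0.6235, y 0.5600 (then +1.1547 / +2.0000)
    (1,7) via y @ 0.5600  # hit
  → r_3 = 0.5600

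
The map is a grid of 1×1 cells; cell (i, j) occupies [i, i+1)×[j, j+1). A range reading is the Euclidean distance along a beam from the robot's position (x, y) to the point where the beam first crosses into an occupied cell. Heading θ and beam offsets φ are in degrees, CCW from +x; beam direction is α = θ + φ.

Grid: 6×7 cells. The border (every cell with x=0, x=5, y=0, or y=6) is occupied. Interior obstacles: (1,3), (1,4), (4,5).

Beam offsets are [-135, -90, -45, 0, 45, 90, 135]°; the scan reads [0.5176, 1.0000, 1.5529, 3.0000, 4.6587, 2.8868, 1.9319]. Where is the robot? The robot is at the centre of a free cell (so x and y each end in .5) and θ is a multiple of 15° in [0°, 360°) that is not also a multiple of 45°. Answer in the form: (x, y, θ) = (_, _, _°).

(x, y, θ) = (3.5, 1.5, 60°)

The pose lattice has 17·16 = 272 candidates. Test each by forward raycasting.
  (4.5, 1.5, 240°): beam 1 = 4.6587 ≠ 0.5176 ✗
  (3.5, 3.5, 165°): beam 1 = 1.7321 ≠ 0.5176 ✗
  (2.5, 5.5, 15°): beam 1 = 1.0000 ≠ 0.5176 ✗
  (4.5, 4.5, 165°): beam 1 = 0.5774 ≠ 0.5176 ✗
  …
  (3.5, 1.5, 60°): r_1=0.5176, r_2=1.0000, r_3=1.5529, r_4=3.0000, r_5=4.6587, r_6=2.8868, r_7=1.9319 — all match ✓
Unique over the lattice → pose = (3.5, 1.5, 60°).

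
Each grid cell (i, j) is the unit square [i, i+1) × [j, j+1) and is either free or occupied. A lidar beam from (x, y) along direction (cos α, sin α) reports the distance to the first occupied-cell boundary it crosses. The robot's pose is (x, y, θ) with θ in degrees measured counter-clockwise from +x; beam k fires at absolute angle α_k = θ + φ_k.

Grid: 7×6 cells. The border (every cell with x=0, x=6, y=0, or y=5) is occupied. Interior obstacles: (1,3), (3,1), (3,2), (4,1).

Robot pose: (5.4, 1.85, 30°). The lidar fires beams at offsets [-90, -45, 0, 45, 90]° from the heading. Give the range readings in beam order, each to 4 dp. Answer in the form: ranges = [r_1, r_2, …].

beam 1: φ=-90°, α=300°
  d=(0.5000,-0.8660)  start (5,1)  tX=1.2000 tY=0.9815  stride 1/|dx|=2.0000 1/|dy|=1.1547
    cross y-line → (5,0), t=0.9815 (wall)
  → r_1 = 0.9815
beam 2: φ=-45°, α=345°
  d=(0.9659,-0.2588)  start (5,1)  tX=0.6212 tY=3.2841  stride 1/|dx|=1.0353 1/|dy|=3.8637
    cross x-line → (6,1), t=0.6212 (wall)
  → r_2 = 0.6212
beam 3: φ=0°, α=30°
  d=(0.8660,0.5000)  start (5,1)  tX=0.6928 tY=0.3000  stride 1/|dx|=1.1547 1/|dy|=2.0000
    cross y-line → (5,2), t=0.3000
    cross x-line → (6,2), t=0.6928 (wall)
  → r_3 = 0.6928
beam 4: φ=45°, α=75°
  d=(0.2588,0.9659)  start (5,1)  tX=2.3182 tY=0.1553  stride 1/|dx|=3.8637 1/|dy|=1.0353
    cross y-line → (5,2), t=0.1553
    cross y-line → (5,3), t=1.1906
    cross y-line → (5,4), t=2.2258
    cross x-line → (6,4), t=2.3182 (wall)
  → r_4 = 2.3182
beam 5: φ=90°, α=120°
  d=(-0.5000,0.8660)  start (5,1)  tX=0.8000 tY=0.1732  stride 1/|dx|=2.0000 1/|dy|=1.1547
    cross y-line → (5,2), t=0.1732
    cross x-line → (4,2), t=0.8000
    cross y-line → (4,3), t=1.3279
    cross y-line → (4,4), t=2.4826
    cross x-line → (3,4), t=2.8000
    cross y-line → (3,5), t=3.6373 (wall)
  → r_5 = 3.6373

ranges = [0.9815, 0.6212, 0.6928, 2.3182, 3.6373]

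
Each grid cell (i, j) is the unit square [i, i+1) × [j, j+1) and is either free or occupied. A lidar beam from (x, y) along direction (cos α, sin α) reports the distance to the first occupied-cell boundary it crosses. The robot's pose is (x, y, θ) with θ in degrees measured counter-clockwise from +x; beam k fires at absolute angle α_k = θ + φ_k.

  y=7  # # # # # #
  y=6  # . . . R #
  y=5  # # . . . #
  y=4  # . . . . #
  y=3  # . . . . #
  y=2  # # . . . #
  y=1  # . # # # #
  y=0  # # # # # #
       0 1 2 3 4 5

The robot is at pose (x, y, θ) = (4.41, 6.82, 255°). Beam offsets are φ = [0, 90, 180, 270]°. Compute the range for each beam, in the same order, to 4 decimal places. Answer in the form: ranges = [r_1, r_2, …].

ranges = [4.9900, 0.6108, 0.1863, 0.6955]

beam 1: φ=0°, α=255°
  direction (-0.2588, -0.9659); cell (4,6); t to first gridline: x 1.5841, y 0.8489 (then +3.8637 / +1.0353)
    (4,5) via y @ 0.8489
    (3,5) via x @ 1.5841
    (3,4) via y @ 1.8842
    (3,3) via y @ 2.9195
    (3,2) via y @ 3.9548
    (3,1) via y @ 4.9900  # hit
  → r_1 = 4.9900
beam 2: φ=90°, α=345°
  direction (0.9659, -0.2588); cell (4,6); t to first gridline: x 0.6108, y 3.1682 (then +1.0353 / +3.8637)
    (5,6) via x @ 0.6108  # hit
  → r_2 = 0.6108
beam 3: φ=180°, α=75°
  direction (0.2588, 0.9659); cell (4,6); t to first gridline: x 2.2796, y 0.1863 (then +3.8637 / +1.0353)
    (4,7) via y @ 0.1863  # hit
  → r_3 = 0.1863
beam 4: φ=270°, α=165°
  direction (-0.9659, 0.2588); cell (4,6); t to first gridline: x 0.4245, y 0.6955 (then +1.0353 / +3.8637)
    (3,6) via x @ 0.4245
    (3,7) via y @ 0.6955  # hit
  → r_4 = 0.6955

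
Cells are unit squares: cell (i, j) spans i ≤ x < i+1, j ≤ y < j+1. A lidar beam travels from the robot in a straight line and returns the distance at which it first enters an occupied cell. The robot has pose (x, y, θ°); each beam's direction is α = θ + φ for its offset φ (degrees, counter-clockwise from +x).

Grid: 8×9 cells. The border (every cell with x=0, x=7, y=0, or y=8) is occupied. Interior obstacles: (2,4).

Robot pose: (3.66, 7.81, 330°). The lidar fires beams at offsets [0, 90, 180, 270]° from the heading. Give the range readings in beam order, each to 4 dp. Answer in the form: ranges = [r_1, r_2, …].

beam 1: φ=0°, α=330°
  direction (0.8660, -0.5000); cell (3,7); t to first gridline: x 0.3926, y 1.6200 (then +1.1547 / +2.0000)
    (4,7) via x @ 0.3926
    (5,7) via x @ 1.5473
    (5,6) via y @ 1.6200
    (6,6) via x @ 2.7020
    (6,5) via y @ 3.6200
    (7,5) via x @ 3.8567  # hit
  → r_1 = 3.8567
beam 2: φ=90°, α=60°
  direction (0.5000, 0.8660); cell (3,7); t to first gridline: x 0.6800, y 0.2194 (then +2.0000 / +1.1547)
    (3,8) via y @ 0.2194  # hit
  → r_2 = 0.2194
beam 3: φ=180°, α=150°
  direction (-0.8660, 0.5000); cell (3,7); t to first gridline: x 0.7621, y 0.3800 (then +1.1547 / +2.0000)
    (3,8) via y @ 0.3800  # hit
  → r_3 = 0.3800
beam 4: φ=270°, α=240°
  direction (-0.5000, -0.8660); cell (3,7); t to first gridline: x 1.3200, y 0.9353 (then +2.0000 / +1.1547)
    (3,6) via y @ 0.9353
    (2,6) via x @ 1.3200
    (2,5) via y @ 2.0900
    (2,4) via y @ 3.2447  # hit
  → r_4 = 3.2447

ranges = [3.8567, 0.2194, 0.3800, 3.2447]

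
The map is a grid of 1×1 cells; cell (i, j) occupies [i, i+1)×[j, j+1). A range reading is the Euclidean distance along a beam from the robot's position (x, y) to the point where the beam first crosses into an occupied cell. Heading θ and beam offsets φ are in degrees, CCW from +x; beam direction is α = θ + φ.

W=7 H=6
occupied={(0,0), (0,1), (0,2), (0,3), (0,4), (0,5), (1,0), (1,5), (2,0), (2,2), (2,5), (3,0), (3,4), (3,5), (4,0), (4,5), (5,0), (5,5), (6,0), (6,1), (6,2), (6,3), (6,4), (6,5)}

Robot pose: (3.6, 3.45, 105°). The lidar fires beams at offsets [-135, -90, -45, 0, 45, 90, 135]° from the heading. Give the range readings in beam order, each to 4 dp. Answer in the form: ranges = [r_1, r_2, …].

ranges = [2.7713, 2.4847, 0.6351, 0.5694, 3.0022, 2.6917, 1.2000]

beam 1: φ=-135°, α=330°
  cosα=0.8660 sinα=-0.5000 | (3,3) | tMaxX 0.4619 tMaxY 0.9000 | tΔX 1.1547 tΔY 2.0000
    t=0.4619 [x] (4,3)
    t=0.9000 [y] (4,2)
    t=1.6166 [x] (5,2)
    t=2.7713 [x] (6,2) — stop
  → r_1 = 2.7713
beam 2: φ=-90°, α=15°
  cosα=0.9659 sinα=0.2588 | (3,3) | tMaxX 0.4141 tMaxY 2.1250 | tΔX 1.0353 tΔY 3.8637
    t=0.4141 [x] (4,3)
    t=1.4494 [x] (5,3)
    t=2.1250 [y] (5,4)
    t=2.4847 [x] (6,4) — stop
  → r_2 = 2.4847
beam 3: φ=-45°, α=60°
  cosα=0.5000 sinα=0.8660 | (3,3) | tMaxX 0.8000 tMaxY 0.6351 | tΔX 2.0000 tΔY 1.1547
    t=0.6351 [y] (3,4) — stop
  → r_3 = 0.6351
beam 4: φ=0°, α=105°
  cosα=-0.2588 sinα=0.9659 | (3,3) | tMaxX 2.3182 tMaxY 0.5694 | tΔX 3.8637 tΔY 1.0353
    t=0.5694 [y] (3,4) — stop
  → r_4 = 0.5694
beam 5: φ=45°, α=150°
  cosα=-0.8660 sinα=0.5000 | (3,3) | tMaxX 0.6928 tMaxY 1.1000 | tΔX 1.1547 tΔY 2.0000
    t=0.6928 [x] (2,3)
    t=1.1000 [y] (2,4)
    t=1.8475 [x] (1,4)
    t=3.0022 [x] (0,4) — stop
  → r_5 = 3.0022
beam 6: φ=90°, α=195°
  cosα=-0.9659 sinα=-0.2588 | (3,3) | tMaxX 0.6212 tMaxY 1.7387 | tΔX 1.0353 tΔY 3.8637
    t=0.6212 [x] (2,3)
    t=1.6564 [x] (1,3)
    t=1.7387 [y] (1,2)
    t=2.6917 [x] (0,2) — stop
  → r_6 = 2.6917
beam 7: φ=135°, α=240°
  cosα=-0.5000 sinα=-0.8660 | (3,3) | tMaxX 1.2000 tMaxY 0.5196 | tΔX 2.0000 tΔY 1.1547
    t=0.5196 [y] (3,2)
    t=1.2000 [x] (2,2) — stop
  → r_7 = 1.2000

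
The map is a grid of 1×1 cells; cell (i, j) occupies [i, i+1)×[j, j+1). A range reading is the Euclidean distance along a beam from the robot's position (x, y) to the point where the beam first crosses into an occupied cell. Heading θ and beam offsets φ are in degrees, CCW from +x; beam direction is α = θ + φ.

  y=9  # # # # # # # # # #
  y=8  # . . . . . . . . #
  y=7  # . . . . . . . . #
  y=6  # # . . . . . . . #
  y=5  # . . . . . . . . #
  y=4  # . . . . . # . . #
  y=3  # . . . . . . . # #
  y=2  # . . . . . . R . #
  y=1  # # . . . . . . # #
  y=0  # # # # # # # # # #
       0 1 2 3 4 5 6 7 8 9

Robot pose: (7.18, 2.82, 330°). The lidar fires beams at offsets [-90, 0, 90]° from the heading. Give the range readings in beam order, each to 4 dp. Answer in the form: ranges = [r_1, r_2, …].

ranges = [2.1016, 1.6400, 3.6400]

beam 1: φ=-90°, α=240°
  cosα=-0.5000 sinα=-0.8660 | (7,2) | tMaxX 0.3600 tMaxY 0.9469 | tΔX 2.0000 tΔY 1.1547
    t=0.3600 [x] (6,2)
    t=0.9469 [y] (6,1)
    t=2.1016 [y] (6,0) — stop
  → r_1 = 2.1016
beam 2: φ=0°, α=330°
  cosα=0.8660 sinα=-0.5000 | (7,2) | tMaxX 0.9469 tMaxY 1.6400 | tΔX 1.1547 tΔY 2.0000
    t=0.9469 [x] (8,2)
    t=1.6400 [y] (8,1) — stop
  → r_2 = 1.6400
beam 3: φ=90°, α=60°
  cosα=0.5000 sinα=0.8660 | (7,2) | tMaxX 1.6400 tMaxY 0.2078 | tΔX 2.0000 tΔY 1.1547
    t=0.2078 [y] (7,3)
    t=1.3625 [y] (7,4)
    t=1.6400 [x] (8,4)
    t=2.5172 [y] (8,5)
    t=3.6400 [x] (9,5) — stop
  → r_3 = 3.6400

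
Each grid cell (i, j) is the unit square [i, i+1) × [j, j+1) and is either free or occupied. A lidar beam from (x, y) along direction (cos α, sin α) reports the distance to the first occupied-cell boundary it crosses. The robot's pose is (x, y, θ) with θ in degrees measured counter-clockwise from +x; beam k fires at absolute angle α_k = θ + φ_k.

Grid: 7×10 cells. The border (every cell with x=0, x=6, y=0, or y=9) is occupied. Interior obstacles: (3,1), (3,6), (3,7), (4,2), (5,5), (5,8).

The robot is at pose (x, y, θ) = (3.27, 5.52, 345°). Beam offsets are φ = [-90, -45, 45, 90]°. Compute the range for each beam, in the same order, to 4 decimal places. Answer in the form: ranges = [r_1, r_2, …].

ranges = [4.6794, 2.9098, 3.1523, 0.4969]

beam 1: φ=-90°, α=255°
  dir = (cos 255°, sin 255°) = (-0.2588, -0.9659); from cell (3,5)
  next x-line at t=1.0432, next y-line at t=0.5383; Δt_x=3.8637, Δt_y=1.0353
    y: enter (3,4) at t=0.5383
    x: enter (2,4) at t=1.0432
    y: enter (2,3) at t=1.5736
    y: enter (2,2) at t=2.6089
    y: enter (2,1) at t=3.6442
    y: enter (2,0) at t=4.6794 ← occupied
  → r_1 = 4.6794
beam 2: φ=-45°, α=300°
  dir = (cos 300°, sin 300°) = (0.5000, -0.8660); from cell (3,5)
  next x-line at t=1.4600, next y-line at t=0.6004; Δt_x=2.0000, Δt_y=1.1547
    y: enter (3,4) at t=0.6004
    x: enter (4,4) at t=1.4600
    y: enter (4,3) at t=1.7551
    y: enter (4,2) at t=2.9098 ← occupied
  → r_2 = 2.9098
beam 3: φ=45°, α=30°
  dir = (cos 30°, sin 30°) = (0.8660, 0.5000); from cell (3,5)
  next x-line at t=0.8429, next y-line at t=0.9600; Δt_x=1.1547, Δt_y=2.0000
    x: enter (4,5) at t=0.8429
    y: enter (4,6) at t=0.9600
    x: enter (5,6) at t=1.9976
    y: enter (5,7) at t=2.9600
    x: enter (6,7) at t=3.1523 ← occupied
  → r_3 = 3.1523
beam 4: φ=90°, α=75°
  dir = (cos 75°, sin 75°) = (0.2588, 0.9659); from cell (3,5)
  next x-line at t=2.8205, next y-line at t=0.4969; Δt_x=3.8637, Δt_y=1.0353
    y: enter (3,6) at t=0.4969 ← occupied
  → r_4 = 0.4969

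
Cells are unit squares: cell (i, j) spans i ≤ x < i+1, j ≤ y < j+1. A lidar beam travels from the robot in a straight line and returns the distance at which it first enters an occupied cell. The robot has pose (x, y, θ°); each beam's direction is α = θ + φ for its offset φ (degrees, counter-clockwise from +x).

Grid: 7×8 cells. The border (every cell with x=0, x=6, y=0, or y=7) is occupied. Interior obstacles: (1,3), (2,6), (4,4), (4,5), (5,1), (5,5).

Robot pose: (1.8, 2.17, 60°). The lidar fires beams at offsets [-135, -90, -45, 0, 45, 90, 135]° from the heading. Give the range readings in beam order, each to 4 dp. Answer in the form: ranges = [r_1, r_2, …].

beam 1: φ=-135°, α=285°
  dir = (cos 285°, sin 285°) = (0.2588, -0.9659); from cell (1,2)
  next x-line at t=0.7727, next y-line at t=0.1760; Δt_x=3.8637, Δt_y=1.0353
    y: enter (1,1) at t=0.1760
    x: enter (2,1) at t=0.7727
    y: enter (2,0) at t=1.2113 ← occupied
  → r_1 = 1.2113
beam 2: φ=-90°, α=330°
  dir = (cos 330°, sin 330°) = (0.8660, -0.5000); from cell (1,2)
  next x-line at t=0.2309, next y-line at t=0.3400; Δt_x=1.1547, Δt_y=2.0000
    x: enter (2,2) at t=0.2309
    y: enter (2,1) at t=0.3400
    x: enter (3,1) at t=1.3856
    y: enter (3,0) at t=2.3400 ← occupied
  → r_2 = 2.3400
beam 3: φ=-45°, α=15°
  dir = (cos 15°, sin 15°) = (0.9659, 0.2588); from cell (1,2)
  next x-line at t=0.2071, next y-line at t=3.2069; Δt_x=1.0353, Δt_y=3.8637
    x: enter (2,2) at t=0.2071
    x: enter (3,2) at t=1.2423
    x: enter (4,2) at t=2.2776
    y: enter (4,3) at t=3.2069
    x: enter (5,3) at t=3.3129
    x: enter (6,3) at t=4.3482 ← occupied
  → r_3 = 4.3482
beam 4: φ=0°, α=60°
  dir = (cos 60°, sin 60°) = (0.5000, 0.8660); from cell (1,2)
  next x-line at t=0.4000, next y-line at t=0.9584; Δt_x=2.0000, Δt_y=1.1547
    x: enter (2,2) at t=0.4000
    y: enter (2,3) at t=0.9584
    y: enter (2,4) at t=2.1131
    x: enter (3,4) at t=2.4000
    y: enter (3,5) at t=3.2678
    x: enter (4,5) at t=4.4000 ← occupied
  → r_4 = 4.4000
beam 5: φ=45°, α=105°
  dir = (cos 105°, sin 105°) = (-0.2588, 0.9659); from cell (1,2)
  next x-line at t=3.0910, next y-line at t=0.8593; Δt_x=3.8637, Δt_y=1.0353
    y: enter (1,3) at t=0.8593 ← occupied
  → r_5 = 0.8593
beam 6: φ=90°, α=150°
  dir = (cos 150°, sin 150°) = (-0.8660, 0.5000); from cell (1,2)
  next x-line at t=0.9238, next y-line at t=1.6600; Δt_x=1.1547, Δt_y=2.0000
    x: enter (0,2) at t=0.9238 ← occupied
  → r_6 = 0.9238
beam 7: φ=135°, α=195°
  dir = (cos 195°, sin 195°) = (-0.9659, -0.2588); from cell (1,2)
  next x-line at t=0.8282, next y-line at t=0.6568; Δt_x=1.0353, Δt_y=3.8637
    y: enter (1,1) at t=0.6568
    x: enter (0,1) at t=0.8282 ← occupied
  → r_7 = 0.8282

ranges = [1.2113, 2.3400, 4.3482, 4.4000, 0.8593, 0.9238, 0.8282]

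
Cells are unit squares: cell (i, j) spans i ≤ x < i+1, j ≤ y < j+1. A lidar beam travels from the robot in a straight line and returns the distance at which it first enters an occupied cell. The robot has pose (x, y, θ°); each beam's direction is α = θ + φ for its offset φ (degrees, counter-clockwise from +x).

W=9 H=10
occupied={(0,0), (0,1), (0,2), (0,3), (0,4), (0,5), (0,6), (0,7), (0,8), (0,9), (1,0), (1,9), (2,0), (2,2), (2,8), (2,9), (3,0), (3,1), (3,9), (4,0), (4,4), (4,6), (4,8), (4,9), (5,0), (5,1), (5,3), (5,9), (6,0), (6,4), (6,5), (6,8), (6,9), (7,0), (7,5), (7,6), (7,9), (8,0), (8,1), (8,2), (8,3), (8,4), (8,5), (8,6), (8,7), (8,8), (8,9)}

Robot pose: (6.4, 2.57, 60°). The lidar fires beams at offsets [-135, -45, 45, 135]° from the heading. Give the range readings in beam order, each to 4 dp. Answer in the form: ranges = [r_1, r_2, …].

beam 1: φ=-135°, α=285°
  d=(0.2588,-0.9659)  start (6,2)  tX=2.3182 tY=0.5901  stride 1/|dx|=3.8637 1/|dy|=1.0353
    cross y-line → (6,1), t=0.5901
    cross y-line → (6,0), t=1.6254 (wall)
  → r_1 = 1.6254
beam 2: φ=-45°, α=15°
  d=(0.9659,0.2588)  start (6,2)  tX=0.6212 tY=1.6614  stride 1/|dx|=1.0353 1/|dy|=3.8637
    cross x-line → (7,2), t=0.6212
    cross x-line → (8,2), t=1.6564 (wall)
  → r_2 = 1.6564
beam 3: φ=45°, α=105°
  d=(-0.2588,0.9659)  start (6,2)  tX=1.5455 tY=0.4452  stride 1/|dx|=3.8637 1/|dy|=1.0353
    cross y-line → (6,3), t=0.4452
    cross y-line → (6,4), t=1.4804 (wall)
  → r_3 = 1.4804
beam 4: φ=135°, α=195°
  d=(-0.9659,-0.2588)  start (6,2)  tX=0.4141 tY=2.2023  stride 1/|dx|=1.0353 1/|dy|=3.8637
    cross x-line → (5,2), t=0.4141
    cross x-line → (4,2), t=1.4494
    cross y-line → (4,1), t=2.2023
    cross x-line → (3,1), t=2.4847 (wall)
  → r_4 = 2.4847

ranges = [1.6254, 1.6564, 1.4804, 2.4847]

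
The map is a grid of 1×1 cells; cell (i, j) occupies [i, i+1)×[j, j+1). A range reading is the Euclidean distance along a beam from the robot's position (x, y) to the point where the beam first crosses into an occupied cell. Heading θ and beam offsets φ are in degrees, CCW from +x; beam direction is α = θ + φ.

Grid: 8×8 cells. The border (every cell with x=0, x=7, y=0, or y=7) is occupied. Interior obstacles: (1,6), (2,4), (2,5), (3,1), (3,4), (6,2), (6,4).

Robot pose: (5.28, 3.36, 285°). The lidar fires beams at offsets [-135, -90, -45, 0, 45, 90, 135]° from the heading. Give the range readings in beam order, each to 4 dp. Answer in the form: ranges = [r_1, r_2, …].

beam 1: φ=-135°, α=150°
  cosα=-0.8660 sinα=0.5000 | (5,3) | tMaxX 0.3233 tMaxY 1.2800 | tΔX 1.1547 tΔY 2.0000
    t=0.3233 [x] (4,3)
    t=1.2800 [y] (4,4)
    t=1.4780 [x] (3,4) — stop
  → r_1 = 1.4780
beam 2: φ=-90°, α=195°
  cosα=-0.9659 sinα=-0.2588 | (5,3) | tMaxX 0.2899 tMaxY 1.3909 | tΔX 1.0353 tΔY 3.8637
    t=0.2899 [x] (4,3)
    t=1.3252 [x] (3,3)
    t=1.3909 [y] (3,2)
    t=2.3604 [x] (2,2)
    t=3.3957 [x] (1,2)
    t=4.4310 [x] (0,2) — stop
  → r_2 = 4.4310
beam 3: φ=-45°, α=240°
  cosα=-0.5000 sinα=-0.8660 | (5,3) | tMaxX 0.5600 tMaxY 0.4157 | tΔX 2.0000 tΔY 1.1547
    t=0.4157 [y] (5,2)
    t=0.5600 [x] (4,2)
    t=1.5704 [y] (4,1)
    t=2.5600 [x] (3,1) — stop
  → r_3 = 2.5600
beam 4: φ=0°, α=285°
  cosα=0.2588 sinα=-0.9659 | (5,3) | tMaxX 2.7819 tMaxY 0.3727 | tΔX 3.8637 tΔY 1.0353
    t=0.3727 [y] (5,2)
    t=1.4080 [y] (5,1)
    t=2.4433 [y] (5,0) — stop
  → r_4 = 2.4433
beam 5: φ=45°, α=330°
  cosα=0.8660 sinα=-0.5000 | (5,3) | tMaxX 0.8314 tMaxY 0.7200 | tΔX 1.1547 tΔY 2.0000
    t=0.7200 [y] (5,2)
    t=0.8314 [x] (6,2) — stop
  → r_5 = 0.8314
beam 6: φ=90°, α=15°
  cosα=0.9659 sinα=0.2588 | (5,3) | tMaxX 0.7454 tMaxY 2.4728 | tΔX 1.0353 tΔY 3.8637
    t=0.7454 [x] (6,3)
    t=1.7807 [x] (7,3) — stop
  → r_6 = 1.7807
beam 7: φ=135°, α=60°
  cosα=0.5000 sinα=0.8660 | (5,3) | tMaxX 1.4400 tMaxY 0.7390 | tΔX 2.0000 tΔY 1.1547
    t=0.7390 [y] (5,4)
    t=1.4400 [x] (6,4) — stop
  → r_7 = 1.4400

ranges = [1.4780, 4.4310, 2.5600, 2.4433, 0.8314, 1.7807, 1.4400]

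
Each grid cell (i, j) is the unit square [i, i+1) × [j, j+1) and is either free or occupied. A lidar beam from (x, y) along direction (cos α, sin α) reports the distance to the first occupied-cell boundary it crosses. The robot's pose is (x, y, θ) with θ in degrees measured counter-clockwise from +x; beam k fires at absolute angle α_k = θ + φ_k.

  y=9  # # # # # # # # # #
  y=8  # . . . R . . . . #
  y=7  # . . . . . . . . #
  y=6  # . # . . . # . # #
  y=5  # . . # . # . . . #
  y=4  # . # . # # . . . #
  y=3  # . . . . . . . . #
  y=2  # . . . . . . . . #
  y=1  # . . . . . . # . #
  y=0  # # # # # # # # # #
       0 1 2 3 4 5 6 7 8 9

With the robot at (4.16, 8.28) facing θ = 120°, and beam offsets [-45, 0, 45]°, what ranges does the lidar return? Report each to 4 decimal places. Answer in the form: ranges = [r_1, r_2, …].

ranges = [0.7454, 0.8314, 2.7819]

beam 1: φ=-45°, α=75°
  d=(0.2588,0.9659)  start (4,8)  tX=3.2455 tY=0.7454  stride 1/|dx|=3.8637 1/|dy|=1.0353
    cross y-line → (4,9), t=0.7454 (wall)
  → r_1 = 0.7454
beam 2: φ=0°, α=120°
  d=(-0.5000,0.8660)  start (4,8)  tX=0.3200 tY=0.8314  stride 1/|dx|=2.0000 1/|dy|=1.1547
    cross x-line → (3,8), t=0.3200
    cross y-line → (3,9), t=0.8314 (wall)
  → r_2 = 0.8314
beam 3: φ=45°, α=165°
  d=(-0.9659,0.2588)  start (4,8)  tX=0.1656 tY=2.7819  stride 1/|dx|=1.0353 1/|dy|=3.8637
    cross x-line → (3,8), t=0.1656
    cross x-line → (2,8), t=1.2009
    cross x-line → (1,8), t=2.2362
    cross y-line → (1,9), t=2.7819 (wall)
  → r_3 = 2.7819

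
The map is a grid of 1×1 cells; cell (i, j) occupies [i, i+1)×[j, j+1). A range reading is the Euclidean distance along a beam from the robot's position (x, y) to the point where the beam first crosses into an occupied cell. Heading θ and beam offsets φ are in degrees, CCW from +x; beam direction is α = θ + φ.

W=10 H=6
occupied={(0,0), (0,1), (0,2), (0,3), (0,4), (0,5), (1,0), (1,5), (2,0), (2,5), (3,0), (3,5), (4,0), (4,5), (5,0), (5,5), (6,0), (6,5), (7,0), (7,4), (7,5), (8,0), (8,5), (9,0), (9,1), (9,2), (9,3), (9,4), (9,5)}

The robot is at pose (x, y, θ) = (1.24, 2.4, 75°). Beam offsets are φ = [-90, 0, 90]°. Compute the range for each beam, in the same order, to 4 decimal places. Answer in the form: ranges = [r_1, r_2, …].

ranges = [5.4092, 2.6917, 0.2485]

beam 1: φ=-90°, α=345°
  cosα=0.9659 sinα=-0.2588 | (1,2) | tMaxX 0.7868 tMaxY 1.5455 | tΔX 1.0353 tΔY 3.8637
    t=0.7868 [x] (2,2)
    t=1.5455 [y] (2,1)
    t=1.8221 [x] (3,1)
    t=2.8574 [x] (4,1)
    t=3.8926 [x] (5,1)
    t=4.9279 [x] (6,1)
    t=5.4092 [y] (6,0) — stop
  → r_1 = 5.4092
beam 2: φ=0°, α=75°
  cosα=0.2588 sinα=0.9659 | (1,2) | tMaxX 2.9364 tMaxY 0.6212 | tΔX 3.8637 tΔY 1.0353
    t=0.6212 [y] (1,3)
    t=1.6564 [y] (1,4)
    t=2.6917 [y] (1,5) — stop
  → r_2 = 2.6917
beam 3: φ=90°, α=165°
  cosα=-0.9659 sinα=0.2588 | (1,2) | tMaxX 0.2485 tMaxY 2.3182 | tΔX 1.0353 tΔY 3.8637
    t=0.2485 [x] (0,2) — stop
  → r_3 = 0.2485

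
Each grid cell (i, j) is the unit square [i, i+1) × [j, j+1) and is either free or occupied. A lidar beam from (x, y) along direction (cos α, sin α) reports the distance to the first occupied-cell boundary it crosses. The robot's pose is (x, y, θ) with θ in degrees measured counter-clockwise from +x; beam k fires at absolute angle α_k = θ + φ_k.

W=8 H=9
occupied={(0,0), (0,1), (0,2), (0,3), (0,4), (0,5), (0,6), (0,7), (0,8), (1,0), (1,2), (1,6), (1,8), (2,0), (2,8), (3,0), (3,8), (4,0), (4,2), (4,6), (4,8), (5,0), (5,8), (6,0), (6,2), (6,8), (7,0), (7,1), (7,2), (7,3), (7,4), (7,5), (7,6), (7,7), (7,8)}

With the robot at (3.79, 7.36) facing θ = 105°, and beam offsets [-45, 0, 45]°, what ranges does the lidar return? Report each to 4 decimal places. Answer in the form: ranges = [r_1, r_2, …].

ranges = [0.7390, 0.6626, 1.2800]

beam 1: φ=-45°, α=60°
  dir = (cos 60°, sin 60°) = (0.5000, 0.8660); from cell (3,7)
  next x-line at t=0.4200, next y-line at t=0.7390; Δt_x=2.0000, Δt_y=1.1547
    x: enter (4,7) at t=0.4200
    y: enter (4,8) at t=0.7390 ← occupied
  → r_1 = 0.7390
beam 2: φ=0°, α=105°
  dir = (cos 105°, sin 105°) = (-0.2588, 0.9659); from cell (3,7)
  next x-line at t=3.0523, next y-line at t=0.6626; Δt_x=3.8637, Δt_y=1.0353
    y: enter (3,8) at t=0.6626 ← occupied
  → r_2 = 0.6626
beam 3: φ=45°, α=150°
  dir = (cos 150°, sin 150°) = (-0.8660, 0.5000); from cell (3,7)
  next x-line at t=0.9122, next y-line at t=1.2800; Δt_x=1.1547, Δt_y=2.0000
    x: enter (2,7) at t=0.9122
    y: enter (2,8) at t=1.2800 ← occupied
  → r_3 = 1.2800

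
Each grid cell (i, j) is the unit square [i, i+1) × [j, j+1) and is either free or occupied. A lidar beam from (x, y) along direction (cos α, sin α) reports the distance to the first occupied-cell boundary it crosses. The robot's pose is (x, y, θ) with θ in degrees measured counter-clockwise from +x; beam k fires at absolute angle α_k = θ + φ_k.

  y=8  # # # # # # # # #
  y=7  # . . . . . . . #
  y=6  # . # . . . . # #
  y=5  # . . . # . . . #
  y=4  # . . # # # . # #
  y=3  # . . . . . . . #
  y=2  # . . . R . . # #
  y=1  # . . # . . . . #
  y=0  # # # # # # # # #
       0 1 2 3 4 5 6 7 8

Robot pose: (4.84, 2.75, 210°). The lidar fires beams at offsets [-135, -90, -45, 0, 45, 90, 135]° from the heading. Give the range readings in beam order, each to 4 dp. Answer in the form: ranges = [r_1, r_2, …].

ranges = [1.2941, 1.4434, 3.9755, 1.5000, 1.8117, 2.0207, 2.2362]

beam 1: φ=-135°, α=75°
  direction (0.2588, 0.9659); cell (4,2); t to first gridline: x 0.6182, y 0.2588 (then +3.8637 / +1.0353)
    (4,3) via y @ 0.2588
    (5,3) via x @ 0.6182
    (5,4) via y @ 1.2941  # hit
  → r_1 = 1.2941
beam 2: φ=-90°, α=120°
  direction (-0.5000, 0.8660); cell (4,2); t to first gridline: x 1.6800, y 0.2887 (then +2.0000 / +1.1547)
    (4,3) via y @ 0.2887
    (4,4) via y @ 1.4434  # hit
  → r_2 = 1.4434
beam 3: φ=-45°, α=165°
  direction (-0.9659, 0.2588); cell (4,2); t to first gridline: x 0.8696, y 0.9659 (then +1.0353 / +3.8637)
    (3,2) via x @ 0.8696
    (3,3) via y @ 0.9659
    (2,3) via x @ 1.9049
    (1,3) via x @ 2.9402
    (0,3) via x @ 3.9755  # hit
  → r_3 = 3.9755
beam 4: φ=0°, α=210°
  direction (-0.8660, -0.5000); cell (4,2); t to first gridline: x 0.9699, y 1.5000 (then +1.1547 / +2.0000)
    (3,2) via x @ 0.9699
    (3,1) via y @ 1.5000  # hit
  → r_4 = 1.5000
beam 5: φ=45°, α=255°
  direction (-0.2588, -0.9659); cell (4,2); t to first gridline: x 3.2455, y 0.7765 (then +3.8637 / +1.0353)
    (4,1) via y @ 0.7765
    (4,0) via y @ 1.8117  # hit
  → r_5 = 1.8117
beam 6: φ=90°, α=300°
  direction (0.5000, -0.8660); cell (4,2); t to first gridline: x 0.3200, y 0.8660 (then +2.0000 / +1.1547)
    (5,2) via x @ 0.3200
    (5,1) via y @ 0.8660
    (5,0) via y @ 2.0207  # hit
  → r_6 = 2.0207
beam 7: φ=135°, α=345°
  direction (0.9659, -0.2588); cell (4,2); t to first gridline: x 0.1656, y 2.8978 (then +1.0353 / +3.8637)
    (5,2) via x @ 0.1656
    (6,2) via x @ 1.2009
    (7,2) via x @ 2.2362  # hit
  → r_7 = 2.2362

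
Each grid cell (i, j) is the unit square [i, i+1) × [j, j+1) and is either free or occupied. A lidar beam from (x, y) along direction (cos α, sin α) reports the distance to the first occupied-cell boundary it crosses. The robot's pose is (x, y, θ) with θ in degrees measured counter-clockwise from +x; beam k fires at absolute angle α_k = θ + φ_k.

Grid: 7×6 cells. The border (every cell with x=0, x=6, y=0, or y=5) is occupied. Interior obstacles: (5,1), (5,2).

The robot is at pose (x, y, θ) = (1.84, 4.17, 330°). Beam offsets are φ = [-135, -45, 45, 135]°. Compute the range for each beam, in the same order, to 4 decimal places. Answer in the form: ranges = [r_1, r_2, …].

ranges = [0.8696, 3.2818, 3.2069, 0.8593]

beam 1: φ=-135°, α=195°
  direction (-0.9659, -0.2588); cell (1,4); t to first gridline: x 0.8696, y 0.6568 (then +1.0353 / +3.8637)
    (1,3) via y @ 0.6568
    (0,3) via x @ 0.8696  # hit
  → r_1 = 0.8696
beam 2: φ=-45°, α=285°
  direction (0.2588, -0.9659); cell (1,4); t to first gridline: x 0.6182, y 0.1760 (then +3.8637 / +1.0353)
    (1,3) via y @ 0.1760
    (2,3) via x @ 0.6182
    (2,2) via y @ 1.2113
    (2,1) via y @ 2.2465
    (2,0) via y @ 3.2818  # hit
  → r_2 = 3.2818
beam 3: φ=45°, α=15°
  direction (0.9659, 0.2588); cell (1,4); t to first gridline: x 0.1656, y 3.2069 (then +1.0353 / +3.8637)
    (2,4) via x @ 0.1656
    (3,4) via x @ 1.2009
    (4,4) via x @ 2.2362
    (4,5) via y @ 3.2069  # hit
  → r_3 = 3.2069
beam 4: φ=135°, α=105°
  direction (-0.2588, 0.9659); cell (1,4); t to first gridline: x 3.2455, y 0.8593 (then +3.8637 / +1.0353)
    (1,5) via y @ 0.8593  # hit
  → r_4 = 0.8593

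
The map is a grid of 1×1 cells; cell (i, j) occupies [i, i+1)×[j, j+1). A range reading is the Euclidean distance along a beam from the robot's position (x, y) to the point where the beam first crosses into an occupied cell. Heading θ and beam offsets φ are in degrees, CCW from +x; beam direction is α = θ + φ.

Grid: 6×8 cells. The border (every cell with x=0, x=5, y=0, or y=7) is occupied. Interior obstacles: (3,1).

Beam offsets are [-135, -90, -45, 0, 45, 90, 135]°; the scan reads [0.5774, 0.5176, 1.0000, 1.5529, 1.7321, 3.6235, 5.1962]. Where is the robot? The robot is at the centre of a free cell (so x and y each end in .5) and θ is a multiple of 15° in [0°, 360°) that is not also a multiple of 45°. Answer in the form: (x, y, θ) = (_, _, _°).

The pose lattice has 23·16 = 368 candidates. Test each by forward raycasting.
  (2.5, 4.5, 165°): beam 1 = 2.8868 ≠ 0.5774 ✗
  (3.5, 3.5, 330°): beam 1 = 2.5882 ≠ 0.5774 ✗
  (1.5, 4.5, 285°): beam 4 = 3.6235 ≠ 1.5529 ✗
  (3.5, 5.5, 60°): beam 1 = 4.6587 ≠ 0.5774 ✗
  …
  (1.5, 2.5, 285°): r_1=0.5774, r_2=0.5176, r_3=1.0000, r_4=1.5529, r_5=1.7321, r_6=3.6235, r_7=5.1962 — all match ✓
No second candidate reproduces the full scan.

(x, y, θ) = (1.5, 2.5, 285°)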